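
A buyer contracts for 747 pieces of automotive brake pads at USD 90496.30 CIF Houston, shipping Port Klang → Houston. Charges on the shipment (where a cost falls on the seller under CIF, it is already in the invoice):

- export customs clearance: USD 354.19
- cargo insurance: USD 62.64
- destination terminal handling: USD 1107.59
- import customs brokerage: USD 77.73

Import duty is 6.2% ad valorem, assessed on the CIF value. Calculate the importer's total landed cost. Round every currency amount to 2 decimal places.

Total landed cost: USD 97292.39

CIF: the seller pays costs through ocean freight and marine insurance to the destination port.
Already in the invoice (seller's account under CIF): export clearance, insurance — exclude.
The CIF price already equals the CIF value: 90496.30
Import duty = 90496.30 × 6.2% = 5610.77
Buyer bears: destination terminal 1107.59 + brokerage 77.73 + duty 5610.77 = 6796.09
Landed cost = invoice 90496.30 + 6796.09 = 97292.39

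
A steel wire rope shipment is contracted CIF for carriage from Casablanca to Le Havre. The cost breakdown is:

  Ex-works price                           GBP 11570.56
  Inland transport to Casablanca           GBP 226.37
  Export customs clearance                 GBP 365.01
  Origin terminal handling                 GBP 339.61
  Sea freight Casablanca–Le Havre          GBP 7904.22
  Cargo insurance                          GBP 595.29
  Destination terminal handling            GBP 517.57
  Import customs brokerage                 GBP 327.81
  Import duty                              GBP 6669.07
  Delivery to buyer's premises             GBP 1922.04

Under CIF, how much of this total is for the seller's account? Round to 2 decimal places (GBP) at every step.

CIF: the seller pays costs through ocean freight and marine insurance to the destination port.
Seller's account: goods 11570.56 + inland to port 226.37 + export clearance 365.01 + origin terminal 339.61 + freight 7904.22 + insurance 595.29 = 21001.06
Buyer's account: destination terminal 517.57 + brokerage 327.81 + duty 6669.07 + delivery 1922.04 = 9436.49

Seller's account: GBP 21001.06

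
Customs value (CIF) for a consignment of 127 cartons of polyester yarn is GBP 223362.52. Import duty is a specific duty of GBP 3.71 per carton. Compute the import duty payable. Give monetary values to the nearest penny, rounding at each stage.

Import duty = 127 × 3.71 = 471.17

Import duty: GBP 471.17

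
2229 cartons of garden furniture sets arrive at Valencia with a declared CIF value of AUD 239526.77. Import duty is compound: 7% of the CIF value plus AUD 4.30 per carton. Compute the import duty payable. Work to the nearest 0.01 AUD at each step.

Import duty: AUD 26351.57

Ad valorem component: 239526.77 × 7% = 16766.87
Specific component: 2229 × 4.30 = 9584.70
Import duty = 16766.87 + 9584.70 = 26351.57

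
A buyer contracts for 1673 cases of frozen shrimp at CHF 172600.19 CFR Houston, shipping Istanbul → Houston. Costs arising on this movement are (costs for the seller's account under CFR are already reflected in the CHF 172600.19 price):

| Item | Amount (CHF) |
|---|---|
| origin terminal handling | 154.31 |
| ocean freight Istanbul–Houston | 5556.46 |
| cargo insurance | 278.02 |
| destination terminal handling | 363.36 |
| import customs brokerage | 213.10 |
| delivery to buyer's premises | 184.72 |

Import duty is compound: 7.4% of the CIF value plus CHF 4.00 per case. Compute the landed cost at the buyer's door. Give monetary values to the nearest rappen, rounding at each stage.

Total landed cost: CHF 193124.38

CFR: the seller pays costs through ocean freight to the destination port, but not insurance.
Already in the invoice (seller's account under CFR): origin terminal, freight — exclude.
CIF value = CFR price + insurance = 172600.19 + 278.02 = 172878.21
Ad valorem component: 172878.21 × 7.4% = 12792.99
Specific component: 1673 × 4.00 = 6692.00
Import duty = 12792.99 + 6692.00 = 19484.99
Buyer bears: insurance 278.02 + destination terminal 363.36 + brokerage 213.10 + delivery 184.72 + duty 19484.99 = 20524.19
Landed cost = invoice 172600.19 + 20524.19 = 193124.38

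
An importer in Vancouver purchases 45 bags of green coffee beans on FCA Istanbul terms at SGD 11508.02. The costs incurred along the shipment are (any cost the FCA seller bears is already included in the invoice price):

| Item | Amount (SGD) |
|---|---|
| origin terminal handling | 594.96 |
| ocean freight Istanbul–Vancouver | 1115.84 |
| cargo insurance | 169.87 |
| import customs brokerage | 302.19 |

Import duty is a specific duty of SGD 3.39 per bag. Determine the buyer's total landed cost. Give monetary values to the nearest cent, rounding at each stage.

FCA: the seller delivers export-cleared goods to the carrier; the buyer bears costs from that point.
CIF value = FCA price + origin terminal + freight + insurance = 11508.02 + 594.96 + 1115.84 + 169.87 = 13388.69
Import duty = 45 × 3.39 = 152.55
Buyer bears: origin terminal 594.96 + freight 1115.84 + insurance 169.87 + brokerage 302.19 + duty 152.55 = 2335.41
Landed cost = invoice 11508.02 + 2335.41 = 13843.43

Total landed cost: SGD 13843.43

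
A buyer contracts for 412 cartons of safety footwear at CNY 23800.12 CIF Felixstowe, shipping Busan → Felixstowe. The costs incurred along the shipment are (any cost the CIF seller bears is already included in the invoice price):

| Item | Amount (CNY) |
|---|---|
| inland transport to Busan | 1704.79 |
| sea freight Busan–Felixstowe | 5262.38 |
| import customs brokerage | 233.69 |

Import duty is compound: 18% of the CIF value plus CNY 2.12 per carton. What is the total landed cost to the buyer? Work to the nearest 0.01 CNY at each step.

Total landed cost: CNY 29191.27

CIF: the seller pays costs through ocean freight and marine insurance to the destination port.
Already in the invoice (seller's account under CIF): inland to port, freight — exclude.
The CIF price already equals the CIF value: 23800.12
Ad valorem component: 23800.12 × 18% = 4284.02
Specific component: 412 × 2.12 = 873.44
Import duty = 4284.02 + 873.44 = 5157.46
Buyer bears: brokerage 233.69 + duty 5157.46 = 5391.15
Landed cost = invoice 23800.12 + 5391.15 = 29191.27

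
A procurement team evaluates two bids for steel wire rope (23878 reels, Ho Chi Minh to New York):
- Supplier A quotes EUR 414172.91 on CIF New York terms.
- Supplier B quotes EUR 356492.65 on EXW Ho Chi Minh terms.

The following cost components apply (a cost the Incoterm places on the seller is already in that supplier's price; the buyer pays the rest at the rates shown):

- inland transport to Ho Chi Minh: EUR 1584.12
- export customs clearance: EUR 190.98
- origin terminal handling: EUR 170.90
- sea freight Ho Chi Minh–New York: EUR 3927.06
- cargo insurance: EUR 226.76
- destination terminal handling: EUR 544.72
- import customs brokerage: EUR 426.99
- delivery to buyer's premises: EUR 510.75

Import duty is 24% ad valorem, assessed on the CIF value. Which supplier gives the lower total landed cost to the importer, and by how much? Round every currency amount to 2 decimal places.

Supplier B is cheaper by EUR 63959.75

Supplier A (CIF):
The CIF price already equals the CIF value: 414172.91
Import duty = 414172.91 × 24% = 99401.50
Buyer bears (A): 544.72 + 426.99 + 510.75 = 1482.46
Landed cost (A) = invoice 414172.91 + 1482.46 + duty 99401.50 = 515056.87
Supplier B (EXW):
CIF value = EXW price + inland to port + export clearance + origin terminal + freight + insurance = 356492.65 + 1584.12 + 190.98 + 170.90 + 3927.06 + 226.76 = 362592.47
Import duty = 362592.47 × 24% = 87022.19
Buyer bears (B): 1584.12 + 190.98 + 170.90 + 3927.06 + 226.76 + 544.72 + 426.99 + 510.75 = 7582.28
Landed cost (B) = invoice 356492.65 + 7582.28 + duty 87022.19 = 451097.12
Difference = |515056.87 − 451097.12| = 63959.75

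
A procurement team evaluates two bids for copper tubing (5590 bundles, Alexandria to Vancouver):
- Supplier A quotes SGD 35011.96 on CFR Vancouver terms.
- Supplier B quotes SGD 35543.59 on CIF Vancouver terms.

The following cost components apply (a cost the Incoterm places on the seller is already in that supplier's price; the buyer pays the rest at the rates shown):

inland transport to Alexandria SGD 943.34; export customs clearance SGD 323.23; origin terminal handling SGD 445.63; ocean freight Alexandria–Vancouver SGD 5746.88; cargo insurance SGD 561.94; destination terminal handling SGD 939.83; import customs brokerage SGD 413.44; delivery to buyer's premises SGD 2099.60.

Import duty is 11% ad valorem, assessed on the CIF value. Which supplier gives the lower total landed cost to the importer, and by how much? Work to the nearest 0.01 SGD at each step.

Supplier B is cheaper by SGD 33.65

Supplier A (CFR):
CIF value = CFR price + insurance = 35011.96 + 561.94 = 35573.90
Import duty = 35573.90 × 11% = 3913.13
Buyer bears (A): 561.94 + 939.83 + 413.44 + 2099.60 = 4014.81
Landed cost (A) = invoice 35011.96 + 4014.81 + duty 3913.13 = 42939.90
Supplier B (CIF):
The CIF price already equals the CIF value: 35543.59
Import duty = 35543.59 × 11% = 3909.79
Buyer bears (B): 939.83 + 413.44 + 2099.60 = 3452.87
Landed cost (B) = invoice 35543.59 + 3452.87 + duty 3909.79 = 42906.25
Difference = |42939.90 − 42906.25| = 33.65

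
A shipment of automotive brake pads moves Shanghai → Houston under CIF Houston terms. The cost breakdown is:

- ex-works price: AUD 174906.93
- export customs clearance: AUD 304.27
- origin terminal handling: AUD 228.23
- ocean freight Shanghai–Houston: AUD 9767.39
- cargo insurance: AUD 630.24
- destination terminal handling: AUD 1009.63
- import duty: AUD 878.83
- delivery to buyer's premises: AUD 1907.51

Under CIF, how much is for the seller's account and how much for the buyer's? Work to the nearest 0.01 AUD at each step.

Seller: AUD 185837.06; buyer: AUD 3795.97

CIF: the seller pays costs through ocean freight and marine insurance to the destination port.
Seller's account: goods 174906.93 + export clearance 304.27 + origin terminal 228.23 + freight 9767.39 + insurance 630.24 = 185837.06
Buyer's account: destination terminal 1009.63 + duty 878.83 + delivery 1907.51 = 3795.97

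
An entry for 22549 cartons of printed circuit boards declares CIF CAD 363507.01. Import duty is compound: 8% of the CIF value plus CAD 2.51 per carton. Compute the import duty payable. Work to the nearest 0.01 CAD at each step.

Ad valorem component: 363507.01 × 8% = 29080.56
Specific component: 22549 × 2.51 = 56597.99
Import duty = 29080.56 + 56597.99 = 85678.55

Import duty: CAD 85678.55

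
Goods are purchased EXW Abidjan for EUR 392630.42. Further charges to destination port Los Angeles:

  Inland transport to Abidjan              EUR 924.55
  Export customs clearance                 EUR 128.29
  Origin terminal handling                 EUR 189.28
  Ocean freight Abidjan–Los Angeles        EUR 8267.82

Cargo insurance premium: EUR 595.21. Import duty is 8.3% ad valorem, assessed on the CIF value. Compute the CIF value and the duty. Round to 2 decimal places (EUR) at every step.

CIF = EXW price + pre-shipment costs + freight + insurance
CIF = 392630.42 + 924.55 + 128.29 + 189.28 + 8267.82 + 595.21 = 402735.57
Import duty = 402735.57 × 8.3% = 33427.05

CIF value: EUR 402735.57; import duty: EUR 33427.05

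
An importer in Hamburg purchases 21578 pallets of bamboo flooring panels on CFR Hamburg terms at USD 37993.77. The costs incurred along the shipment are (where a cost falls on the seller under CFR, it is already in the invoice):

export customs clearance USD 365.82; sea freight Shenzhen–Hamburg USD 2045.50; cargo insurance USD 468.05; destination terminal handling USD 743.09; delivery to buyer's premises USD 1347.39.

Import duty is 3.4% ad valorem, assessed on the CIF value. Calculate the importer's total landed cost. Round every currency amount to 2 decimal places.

Total landed cost: USD 41860.00

CFR: the seller pays costs through ocean freight to the destination port, but not insurance.
Already in the invoice (seller's account under CFR): export clearance, freight — exclude.
CIF value = CFR price + insurance = 37993.77 + 468.05 = 38461.82
Import duty = 38461.82 × 3.4% = 1307.70
Buyer bears: insurance 468.05 + destination terminal 743.09 + delivery 1347.39 + duty 1307.70 = 3866.23
Landed cost = invoice 37993.77 + 3866.23 = 41860.00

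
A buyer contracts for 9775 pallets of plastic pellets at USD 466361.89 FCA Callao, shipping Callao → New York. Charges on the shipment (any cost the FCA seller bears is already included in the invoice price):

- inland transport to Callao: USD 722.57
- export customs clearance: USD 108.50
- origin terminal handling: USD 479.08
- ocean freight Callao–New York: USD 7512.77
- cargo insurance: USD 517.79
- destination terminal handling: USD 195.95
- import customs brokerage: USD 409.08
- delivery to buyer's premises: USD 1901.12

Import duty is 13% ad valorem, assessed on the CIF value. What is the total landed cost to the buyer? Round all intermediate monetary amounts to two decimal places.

Total landed cost: USD 539110.98

FCA: the seller delivers export-cleared goods to the carrier; the buyer bears costs from that point.
Already in the invoice (seller's account under FCA): inland to port, export clearance — exclude.
CIF value = FCA price + origin terminal + freight + insurance = 466361.89 + 479.08 + 7512.77 + 517.79 = 474871.53
Import duty = 474871.53 × 13% = 61733.30
Buyer bears: origin terminal 479.08 + freight 7512.77 + insurance 517.79 + destination terminal 195.95 + brokerage 409.08 + delivery 1901.12 + duty 61733.30 = 72749.09
Landed cost = invoice 466361.89 + 72749.09 = 539110.98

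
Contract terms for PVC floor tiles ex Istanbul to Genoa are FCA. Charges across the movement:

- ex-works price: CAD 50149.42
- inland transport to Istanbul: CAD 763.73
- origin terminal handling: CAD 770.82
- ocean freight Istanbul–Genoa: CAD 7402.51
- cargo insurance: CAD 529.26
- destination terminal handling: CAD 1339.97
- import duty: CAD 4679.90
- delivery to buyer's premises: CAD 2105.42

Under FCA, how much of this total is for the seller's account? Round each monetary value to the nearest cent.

Seller's account: CAD 50913.15

FCA: the seller delivers export-cleared goods to the carrier; the buyer bears costs from that point.
Seller's account: goods 50149.42 + inland to port 763.73 = 50913.15
Buyer's account: origin terminal 770.82 + freight 7402.51 + insurance 529.26 + destination terminal 1339.97 + duty 4679.90 + delivery 2105.42 = 16827.88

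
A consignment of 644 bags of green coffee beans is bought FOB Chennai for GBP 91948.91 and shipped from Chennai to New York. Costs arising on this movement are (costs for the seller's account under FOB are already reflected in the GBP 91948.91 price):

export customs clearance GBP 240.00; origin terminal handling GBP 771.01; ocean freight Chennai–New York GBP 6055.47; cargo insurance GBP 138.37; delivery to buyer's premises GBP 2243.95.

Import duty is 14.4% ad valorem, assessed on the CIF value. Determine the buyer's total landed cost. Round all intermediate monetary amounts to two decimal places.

FOB: the seller bears costs until goods are on board at the origin port; the buyer bears freight, insurance and all costs thereafter.
Already in the invoice (seller's account under FOB): export clearance, origin terminal — exclude.
CIF value = FOB price + freight + insurance = 91948.91 + 6055.47 + 138.37 = 98142.75
Import duty = 98142.75 × 14.4% = 14132.56
Buyer bears: freight 6055.47 + insurance 138.37 + delivery 2243.95 + duty 14132.56 = 22570.35
Landed cost = invoice 91948.91 + 22570.35 = 114519.26

Total landed cost: GBP 114519.26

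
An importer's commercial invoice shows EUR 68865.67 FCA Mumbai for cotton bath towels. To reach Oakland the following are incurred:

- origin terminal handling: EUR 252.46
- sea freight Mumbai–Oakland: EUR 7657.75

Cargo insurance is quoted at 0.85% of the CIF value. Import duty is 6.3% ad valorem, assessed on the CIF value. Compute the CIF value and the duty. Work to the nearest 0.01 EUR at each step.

CIF value: EUR 77434.07; import duty: EUR 4878.35

Let C be the CIF value. C = FCA price + pre-shipment costs + freight + 0.85% × C
C − 0.85% × C = 68865.67 + 252.46 + 7657.75
0.9915 × C = 76775.88
C = 76775.88 / 0.9915 = 77434.07
Insurance premium = 0.85% × 77434.07 = 658.19
Import duty = 77434.07 × 6.3% = 4878.35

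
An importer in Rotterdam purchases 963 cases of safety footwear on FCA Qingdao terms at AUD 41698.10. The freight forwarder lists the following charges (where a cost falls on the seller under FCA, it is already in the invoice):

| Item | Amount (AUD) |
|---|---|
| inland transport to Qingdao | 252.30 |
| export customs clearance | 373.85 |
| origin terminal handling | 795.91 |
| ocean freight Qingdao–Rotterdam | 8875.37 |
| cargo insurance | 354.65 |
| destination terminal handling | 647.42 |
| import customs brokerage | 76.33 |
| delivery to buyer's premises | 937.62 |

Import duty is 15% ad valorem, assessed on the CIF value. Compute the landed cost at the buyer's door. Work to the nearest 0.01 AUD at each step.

Total landed cost: AUD 61144.00

FCA: the seller delivers export-cleared goods to the carrier; the buyer bears costs from that point.
Already in the invoice (seller's account under FCA): inland to port, export clearance — exclude.
CIF value = FCA price + origin terminal + freight + insurance = 41698.10 + 795.91 + 8875.37 + 354.65 = 51724.03
Import duty = 51724.03 × 15% = 7758.60
Buyer bears: origin terminal 795.91 + freight 8875.37 + insurance 354.65 + destination terminal 647.42 + brokerage 76.33 + delivery 937.62 + duty 7758.60 = 19445.90
Landed cost = invoice 41698.10 + 19445.90 = 61144.00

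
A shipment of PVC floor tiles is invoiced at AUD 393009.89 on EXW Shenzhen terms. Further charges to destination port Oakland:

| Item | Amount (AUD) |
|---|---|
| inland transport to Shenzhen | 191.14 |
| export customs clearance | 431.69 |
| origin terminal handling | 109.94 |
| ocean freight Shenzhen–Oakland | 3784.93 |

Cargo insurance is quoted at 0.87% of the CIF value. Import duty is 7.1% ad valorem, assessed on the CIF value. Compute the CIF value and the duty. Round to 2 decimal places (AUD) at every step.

CIF value: AUD 401016.43; import duty: AUD 28472.17

Let C be the CIF value. C = EXW price + pre-shipment costs + freight + 0.87% × C
C − 0.87% × C = 393009.89 + 191.14 + 431.69 + 109.94 + 3784.93
0.9913 × C = 397527.59
C = 397527.59 / 0.9913 = 401016.43
Insurance premium = 0.87% × 401016.43 = 3488.84
Import duty = 401016.43 × 7.1% = 28472.17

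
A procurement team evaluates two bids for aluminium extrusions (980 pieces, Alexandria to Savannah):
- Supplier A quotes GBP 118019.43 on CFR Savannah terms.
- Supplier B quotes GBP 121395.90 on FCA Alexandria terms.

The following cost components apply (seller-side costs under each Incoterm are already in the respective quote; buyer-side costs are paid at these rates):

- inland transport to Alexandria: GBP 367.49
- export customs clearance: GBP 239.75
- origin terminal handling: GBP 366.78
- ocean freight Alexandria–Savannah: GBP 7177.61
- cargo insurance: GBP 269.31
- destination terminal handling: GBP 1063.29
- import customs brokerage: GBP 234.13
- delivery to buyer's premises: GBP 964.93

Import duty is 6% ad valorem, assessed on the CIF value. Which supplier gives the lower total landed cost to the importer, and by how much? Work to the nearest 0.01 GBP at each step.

Supplier A (CFR):
CIF value = CFR price + insurance = 118019.43 + 269.31 = 118288.74
Import duty = 118288.74 × 6% = 7097.32
Buyer bears (A): 269.31 + 1063.29 + 234.13 + 964.93 = 2531.66
Landed cost (A) = invoice 118019.43 + 2531.66 + duty 7097.32 = 127648.41
Supplier B (FCA):
CIF value = FCA price + origin terminal + freight + insurance = 121395.90 + 366.78 + 7177.61 + 269.31 = 129209.60
Import duty = 129209.60 × 6% = 7752.58
Buyer bears (B): 366.78 + 7177.61 + 269.31 + 1063.29 + 234.13 + 964.93 = 10076.05
Landed cost (B) = invoice 121395.90 + 10076.05 + duty 7752.58 = 139224.53
Difference = |127648.41 − 139224.53| = 11576.12

Supplier A is cheaper by GBP 11576.12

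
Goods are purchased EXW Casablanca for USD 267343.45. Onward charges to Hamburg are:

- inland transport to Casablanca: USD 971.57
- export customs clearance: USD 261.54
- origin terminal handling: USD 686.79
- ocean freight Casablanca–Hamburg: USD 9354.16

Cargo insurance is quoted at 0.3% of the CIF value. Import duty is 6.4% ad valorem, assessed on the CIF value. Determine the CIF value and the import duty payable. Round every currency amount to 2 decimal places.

Let C be the CIF value. C = EXW price + pre-shipment costs + freight + 0.3% × C
C − 0.3% × C = 267343.45 + 971.57 + 261.54 + 686.79 + 9354.16
0.997 × C = 278617.51
C = 278617.51 / 0.997 = 279455.88
Insurance premium = 0.3% × 279455.88 = 838.37
Import duty = 279455.88 × 6.4% = 17885.18

CIF value: USD 279455.88; import duty: USD 17885.18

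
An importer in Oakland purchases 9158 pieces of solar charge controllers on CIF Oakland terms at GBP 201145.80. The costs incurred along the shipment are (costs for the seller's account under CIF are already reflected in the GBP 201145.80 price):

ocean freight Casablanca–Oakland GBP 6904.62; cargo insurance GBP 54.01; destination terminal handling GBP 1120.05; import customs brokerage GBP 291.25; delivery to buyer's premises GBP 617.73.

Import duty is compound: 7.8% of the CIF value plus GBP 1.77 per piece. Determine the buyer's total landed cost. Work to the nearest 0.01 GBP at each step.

CIF: the seller pays costs through ocean freight and marine insurance to the destination port.
Already in the invoice (seller's account under CIF): freight, insurance — exclude.
The CIF price already equals the CIF value: 201145.80
Ad valorem component: 201145.80 × 7.8% = 15689.37
Specific component: 9158 × 1.77 = 16209.66
Import duty = 15689.37 + 16209.66 = 31899.03
Buyer bears: destination terminal 1120.05 + brokerage 291.25 + delivery 617.73 + duty 31899.03 = 33928.06
Landed cost = invoice 201145.80 + 33928.06 = 235073.86

Total landed cost: GBP 235073.86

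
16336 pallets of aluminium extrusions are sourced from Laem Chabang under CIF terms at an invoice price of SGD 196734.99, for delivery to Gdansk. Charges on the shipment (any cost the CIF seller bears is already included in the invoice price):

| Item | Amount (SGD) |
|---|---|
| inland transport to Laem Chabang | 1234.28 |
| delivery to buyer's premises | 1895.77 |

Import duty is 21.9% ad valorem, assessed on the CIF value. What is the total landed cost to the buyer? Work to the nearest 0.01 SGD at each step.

Total landed cost: SGD 241715.72

CIF: the seller pays costs through ocean freight and marine insurance to the destination port.
Already in the invoice (seller's account under CIF): inland to port — exclude.
The CIF price already equals the CIF value: 196734.99
Import duty = 196734.99 × 21.9% = 43084.96
Buyer bears: delivery 1895.77 + duty 43084.96 = 44980.73
Landed cost = invoice 196734.99 + 44980.73 = 241715.72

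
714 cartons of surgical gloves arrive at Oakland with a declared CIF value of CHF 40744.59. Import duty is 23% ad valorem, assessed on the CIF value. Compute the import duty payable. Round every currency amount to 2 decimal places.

Import duty = 40744.59 × 23% = 9371.26

Import duty: CHF 9371.26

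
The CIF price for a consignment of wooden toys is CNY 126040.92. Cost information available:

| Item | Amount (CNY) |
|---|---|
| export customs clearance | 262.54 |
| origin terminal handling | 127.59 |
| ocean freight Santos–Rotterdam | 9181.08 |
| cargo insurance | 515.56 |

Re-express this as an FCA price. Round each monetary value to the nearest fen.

FCA price: CNY 116216.69

Not relevant to the conversion: export clearance — on the seller under both CIF and FCA; already in the CIF price and stays in the FCA price.
From CIF to FCA, the seller no longer bears: origin terminal, freight, insurance.
FCA price = 126040.92 − 127.59 − 9181.08 − 515.56 = 116216.69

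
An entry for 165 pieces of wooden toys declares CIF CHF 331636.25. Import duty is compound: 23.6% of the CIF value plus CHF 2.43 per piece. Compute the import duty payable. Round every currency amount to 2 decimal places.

Ad valorem component: 331636.25 × 23.6% = 78266.16
Specific component: 165 × 2.43 = 400.95
Import duty = 78266.16 + 400.95 = 78667.11

Import duty: CHF 78667.11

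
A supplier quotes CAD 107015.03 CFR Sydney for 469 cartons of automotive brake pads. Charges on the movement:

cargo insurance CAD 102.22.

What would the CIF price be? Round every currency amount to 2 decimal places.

CIF price: CAD 107117.25

From CFR to CIF, the seller additionally bears: insurance.
CIF price = 107015.03 + 102.22 = 107117.25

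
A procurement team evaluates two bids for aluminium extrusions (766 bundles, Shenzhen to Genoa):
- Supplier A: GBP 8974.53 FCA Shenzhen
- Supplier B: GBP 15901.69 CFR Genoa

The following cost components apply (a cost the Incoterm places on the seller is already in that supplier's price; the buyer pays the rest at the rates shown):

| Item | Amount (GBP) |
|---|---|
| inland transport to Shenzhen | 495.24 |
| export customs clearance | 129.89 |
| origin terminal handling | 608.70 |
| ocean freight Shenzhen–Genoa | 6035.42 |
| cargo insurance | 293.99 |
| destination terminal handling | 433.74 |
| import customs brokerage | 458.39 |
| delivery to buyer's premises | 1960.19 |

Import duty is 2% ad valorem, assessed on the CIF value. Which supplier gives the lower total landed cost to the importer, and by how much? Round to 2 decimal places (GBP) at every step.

Supplier A is cheaper by GBP 288.70

Supplier A (FCA):
CIF value = FCA price + origin terminal + freight + insurance = 8974.53 + 608.70 + 6035.42 + 293.99 = 15912.64
Import duty = 15912.64 × 2% = 318.25
Buyer bears (A): 608.70 + 6035.42 + 293.99 + 433.74 + 458.39 + 1960.19 = 9790.43
Landed cost (A) = invoice 8974.53 + 9790.43 + duty 318.25 = 19083.21
Supplier B (CFR):
CIF value = CFR price + insurance = 15901.69 + 293.99 = 16195.68
Import duty = 16195.68 × 2% = 323.91
Buyer bears (B): 293.99 + 433.74 + 458.39 + 1960.19 = 3146.31
Landed cost (B) = invoice 15901.69 + 3146.31 + duty 323.91 = 19371.91
Difference = |19083.21 − 19371.91| = 288.70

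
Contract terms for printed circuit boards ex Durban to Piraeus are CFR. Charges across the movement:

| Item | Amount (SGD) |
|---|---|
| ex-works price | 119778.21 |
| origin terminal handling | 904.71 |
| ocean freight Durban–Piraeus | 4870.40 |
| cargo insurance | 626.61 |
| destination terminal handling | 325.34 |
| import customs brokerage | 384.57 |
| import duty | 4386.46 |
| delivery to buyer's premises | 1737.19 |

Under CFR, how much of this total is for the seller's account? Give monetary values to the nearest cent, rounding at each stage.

Seller's account: SGD 125553.32

CFR: the seller pays costs through ocean freight to the destination port, but not insurance.
Seller's account: goods 119778.21 + origin terminal 904.71 + freight 4870.40 = 125553.32
Buyer's account: insurance 626.61 + destination terminal 325.34 + brokerage 384.57 + duty 4386.46 + delivery 1737.19 = 7460.17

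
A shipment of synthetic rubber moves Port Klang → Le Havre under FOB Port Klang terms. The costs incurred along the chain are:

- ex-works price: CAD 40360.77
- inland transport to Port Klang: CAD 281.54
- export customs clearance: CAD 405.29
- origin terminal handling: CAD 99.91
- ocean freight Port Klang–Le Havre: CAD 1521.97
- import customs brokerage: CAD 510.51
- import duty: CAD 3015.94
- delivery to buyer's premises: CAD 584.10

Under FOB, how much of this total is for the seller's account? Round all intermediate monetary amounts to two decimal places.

FOB: the seller bears costs until goods are on board at the origin port; the buyer bears freight, insurance and all costs thereafter.
Seller's account: goods 40360.77 + inland to port 281.54 + export clearance 405.29 + origin terminal 99.91 = 41147.51
Buyer's account: freight 1521.97 + brokerage 510.51 + duty 3015.94 + delivery 584.10 = 5632.52

Seller's account: CAD 41147.51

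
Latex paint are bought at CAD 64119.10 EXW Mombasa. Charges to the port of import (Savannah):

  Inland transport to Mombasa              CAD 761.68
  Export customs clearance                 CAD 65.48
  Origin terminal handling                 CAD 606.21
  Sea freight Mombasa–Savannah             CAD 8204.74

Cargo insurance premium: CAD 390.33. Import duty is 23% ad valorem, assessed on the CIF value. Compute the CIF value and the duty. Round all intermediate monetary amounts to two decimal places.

CIF = EXW price + pre-shipment costs + freight + insurance
CIF = 64119.10 + 761.68 + 65.48 + 606.21 + 8204.74 + 390.33 = 74147.54
Import duty = 74147.54 × 23% = 17053.93

CIF value: CAD 74147.54; import duty: CAD 17053.93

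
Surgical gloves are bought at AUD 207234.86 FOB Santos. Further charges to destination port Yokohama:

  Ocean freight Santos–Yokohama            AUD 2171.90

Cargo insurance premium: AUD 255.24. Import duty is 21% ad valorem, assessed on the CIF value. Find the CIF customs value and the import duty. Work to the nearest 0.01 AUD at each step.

CIF value: AUD 209662.00; import duty: AUD 44029.02

CIF = FOB price + freight + insurance
CIF = 207234.86 + 2171.90 + 255.24 = 209662.00
Import duty = 209662.00 × 21% = 44029.02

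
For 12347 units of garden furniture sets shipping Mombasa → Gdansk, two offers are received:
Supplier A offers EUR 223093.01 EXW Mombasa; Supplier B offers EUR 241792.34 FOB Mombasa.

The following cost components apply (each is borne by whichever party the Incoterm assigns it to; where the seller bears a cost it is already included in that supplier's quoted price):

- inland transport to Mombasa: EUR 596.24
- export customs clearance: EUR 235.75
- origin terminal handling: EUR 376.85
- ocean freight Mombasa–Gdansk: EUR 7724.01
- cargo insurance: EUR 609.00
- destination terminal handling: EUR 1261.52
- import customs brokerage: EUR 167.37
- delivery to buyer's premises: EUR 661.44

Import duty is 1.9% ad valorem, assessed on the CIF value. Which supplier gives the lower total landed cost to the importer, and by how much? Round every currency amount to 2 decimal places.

Supplier A (EXW):
CIF value = EXW price + inland to port + export clearance + origin terminal + freight + insurance = 223093.01 + 596.24 + 235.75 + 376.85 + 7724.01 + 609.00 = 232634.86
Import duty = 232634.86 × 1.9% = 4420.06
Buyer bears (A): 596.24 + 235.75 + 376.85 + 7724.01 + 609.00 + 1261.52 + 167.37 + 661.44 = 11632.18
Landed cost (A) = invoice 223093.01 + 11632.18 + duty 4420.06 = 239145.25
Supplier B (FOB):
CIF value = FOB price + freight + insurance = 241792.34 + 7724.01 + 609.00 = 250125.35
Import duty = 250125.35 × 1.9% = 4752.38
Buyer bears (B): 7724.01 + 609.00 + 1261.52 + 167.37 + 661.44 = 10423.34
Landed cost (B) = invoice 241792.34 + 10423.34 + duty 4752.38 = 256968.06
Difference = |239145.25 − 256968.06| = 17822.81

Supplier A is cheaper by EUR 17822.81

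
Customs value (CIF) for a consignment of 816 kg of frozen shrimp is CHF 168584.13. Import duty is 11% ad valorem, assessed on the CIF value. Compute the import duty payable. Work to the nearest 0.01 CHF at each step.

Import duty: CHF 18544.25

Import duty = 168584.13 × 11% = 18544.25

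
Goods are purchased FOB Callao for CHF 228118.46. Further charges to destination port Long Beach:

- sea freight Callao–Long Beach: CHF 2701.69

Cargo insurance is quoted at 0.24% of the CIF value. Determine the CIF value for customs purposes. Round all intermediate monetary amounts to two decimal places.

CIF value: CHF 231375.45

Let C be the CIF value. C = FOB price + freight + 0.24% × C
C − 0.24% × C = 228118.46 + 2701.69
0.9976 × C = 230820.15
C = 230820.15 / 0.9976 = 231375.45
Insurance premium = 0.24% × 231375.45 = 555.30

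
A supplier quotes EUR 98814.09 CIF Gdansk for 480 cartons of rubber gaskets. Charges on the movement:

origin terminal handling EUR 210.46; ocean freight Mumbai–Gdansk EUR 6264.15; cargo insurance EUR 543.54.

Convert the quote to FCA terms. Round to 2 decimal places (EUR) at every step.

FCA price: EUR 91795.94

From CIF to FCA, the seller no longer bears: origin terminal, freight, insurance.
FCA price = 98814.09 − 210.46 − 6264.15 − 543.54 = 91795.94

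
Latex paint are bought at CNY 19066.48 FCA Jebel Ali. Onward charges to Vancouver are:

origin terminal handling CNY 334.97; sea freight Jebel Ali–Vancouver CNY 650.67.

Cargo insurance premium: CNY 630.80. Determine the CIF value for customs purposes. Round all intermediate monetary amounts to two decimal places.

CIF = FCA price + pre-shipment costs + freight + insurance
CIF = 19066.48 + 334.97 + 650.67 + 630.80 = 20682.92

CIF value: CNY 20682.92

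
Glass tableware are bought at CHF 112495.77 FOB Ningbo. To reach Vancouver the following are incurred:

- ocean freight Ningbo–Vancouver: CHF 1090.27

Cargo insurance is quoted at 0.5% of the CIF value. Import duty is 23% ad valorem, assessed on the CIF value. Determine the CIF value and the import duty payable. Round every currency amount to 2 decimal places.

Let C be the CIF value. C = FOB price + freight + 0.5% × C
C − 0.5% × C = 112495.77 + 1090.27
0.995 × C = 113586.04
C = 113586.04 / 0.995 = 114156.82
Insurance premium = 0.5% × 114156.82 = 570.78
Import duty = 114156.82 × 23% = 26256.07

CIF value: CHF 114156.82; import duty: CHF 26256.07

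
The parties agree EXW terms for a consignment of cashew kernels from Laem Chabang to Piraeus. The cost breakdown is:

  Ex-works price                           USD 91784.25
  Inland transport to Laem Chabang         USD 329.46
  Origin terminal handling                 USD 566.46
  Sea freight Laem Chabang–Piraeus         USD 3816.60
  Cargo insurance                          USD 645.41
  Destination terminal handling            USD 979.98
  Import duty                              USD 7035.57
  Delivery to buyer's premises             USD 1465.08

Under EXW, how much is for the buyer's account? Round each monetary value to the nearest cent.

Buyer's account: USD 14838.56

EXW: the seller makes goods available at their premises; the buyer bears all onward costs.
Seller's account: goods 91784.25 = 91784.25
Buyer's account: inland to port 329.46 + origin terminal 566.46 + freight 3816.60 + insurance 645.41 + destination terminal 979.98 + duty 7035.57 + delivery 1465.08 = 14838.56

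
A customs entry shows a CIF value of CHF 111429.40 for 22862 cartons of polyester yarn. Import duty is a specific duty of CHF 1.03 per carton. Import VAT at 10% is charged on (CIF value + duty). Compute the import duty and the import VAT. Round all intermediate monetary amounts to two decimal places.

Import duty: CHF 23547.86; import VAT: CHF 13497.73

Import duty = 22862 × 1.03 = 23547.86
VAT base = CIF + duty = 111429.40 + 23547.86 = 134977.26
Import VAT = 134977.26 × 10% = 13497.73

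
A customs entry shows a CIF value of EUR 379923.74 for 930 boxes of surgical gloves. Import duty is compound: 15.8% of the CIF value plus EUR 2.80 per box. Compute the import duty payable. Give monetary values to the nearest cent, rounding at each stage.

Ad valorem component: 379923.74 × 15.8% = 60027.95
Specific component: 930 × 2.80 = 2604.00
Import duty = 60027.95 + 2604.00 = 62631.95

Import duty: EUR 62631.95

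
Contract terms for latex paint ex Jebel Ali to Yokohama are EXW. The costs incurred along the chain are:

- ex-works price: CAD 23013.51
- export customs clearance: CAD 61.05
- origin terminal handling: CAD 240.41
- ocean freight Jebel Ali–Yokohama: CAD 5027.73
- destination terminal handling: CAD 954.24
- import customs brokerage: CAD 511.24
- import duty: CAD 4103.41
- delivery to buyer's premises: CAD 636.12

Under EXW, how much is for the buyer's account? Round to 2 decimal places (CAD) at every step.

EXW: the seller makes goods available at their premises; the buyer bears all onward costs.
Seller's account: goods 23013.51 = 23013.51
Buyer's account: export clearance 61.05 + origin terminal 240.41 + freight 5027.73 + destination terminal 954.24 + brokerage 511.24 + duty 4103.41 + delivery 636.12 = 11534.20

Buyer's account: CAD 11534.20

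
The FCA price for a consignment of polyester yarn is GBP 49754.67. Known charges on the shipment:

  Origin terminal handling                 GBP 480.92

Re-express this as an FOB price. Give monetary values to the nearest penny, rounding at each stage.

FOB price: GBP 50235.59

From FCA to FOB, the seller additionally bears: origin terminal.
FOB price = 49754.67 + 480.92 = 50235.59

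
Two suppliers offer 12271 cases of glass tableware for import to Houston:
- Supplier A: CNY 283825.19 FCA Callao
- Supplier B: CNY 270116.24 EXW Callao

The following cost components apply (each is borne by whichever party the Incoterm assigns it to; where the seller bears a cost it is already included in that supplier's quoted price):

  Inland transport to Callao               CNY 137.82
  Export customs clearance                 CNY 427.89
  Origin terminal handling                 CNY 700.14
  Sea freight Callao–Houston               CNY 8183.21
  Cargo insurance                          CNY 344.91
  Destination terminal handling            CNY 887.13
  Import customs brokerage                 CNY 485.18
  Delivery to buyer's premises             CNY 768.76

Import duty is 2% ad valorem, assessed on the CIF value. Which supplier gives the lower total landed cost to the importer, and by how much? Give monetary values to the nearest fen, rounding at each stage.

Supplier A (FCA):
CIF value = FCA price + origin terminal + freight + insurance = 283825.19 + 700.14 + 8183.21 + 344.91 = 293053.45
Import duty = 293053.45 × 2% = 5861.07
Buyer bears (A): 700.14 + 8183.21 + 344.91 + 887.13 + 485.18 + 768.76 = 11369.33
Landed cost (A) = invoice 283825.19 + 11369.33 + duty 5861.07 = 301055.59
Supplier B (EXW):
CIF value = EXW price + inland to port + export clearance + origin terminal + freight + insurance = 270116.24 + 137.82 + 427.89 + 700.14 + 8183.21 + 344.91 = 279910.21
Import duty = 279910.21 × 2% = 5598.20
Buyer bears (B): 137.82 + 427.89 + 700.14 + 8183.21 + 344.91 + 887.13 + 485.18 + 768.76 = 11935.04
Landed cost (B) = invoice 270116.24 + 11935.04 + duty 5598.20 = 287649.48
Difference = |301055.59 − 287649.48| = 13406.11

Supplier B is cheaper by CNY 13406.11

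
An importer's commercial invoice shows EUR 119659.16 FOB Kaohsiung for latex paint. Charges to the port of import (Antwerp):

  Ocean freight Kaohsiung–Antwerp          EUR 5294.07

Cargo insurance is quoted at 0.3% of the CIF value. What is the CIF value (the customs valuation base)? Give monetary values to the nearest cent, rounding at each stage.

Let C be the CIF value. C = FOB price + freight + 0.3% × C
C − 0.3% × C = 119659.16 + 5294.07
0.997 × C = 124953.23
C = 124953.23 / 0.997 = 125329.22
Insurance premium = 0.3% × 125329.22 = 375.99

CIF value: EUR 125329.22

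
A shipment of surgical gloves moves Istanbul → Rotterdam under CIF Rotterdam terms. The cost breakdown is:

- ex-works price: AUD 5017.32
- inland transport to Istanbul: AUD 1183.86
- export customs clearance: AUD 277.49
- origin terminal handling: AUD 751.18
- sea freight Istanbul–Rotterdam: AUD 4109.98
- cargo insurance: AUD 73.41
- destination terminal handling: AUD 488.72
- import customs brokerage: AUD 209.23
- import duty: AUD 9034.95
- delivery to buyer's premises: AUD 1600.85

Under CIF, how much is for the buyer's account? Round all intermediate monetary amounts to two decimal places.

Buyer's account: AUD 11333.75

CIF: the seller pays costs through ocean freight and marine insurance to the destination port.
Seller's account: goods 5017.32 + inland to port 1183.86 + export clearance 277.49 + origin terminal 751.18 + freight 4109.98 + insurance 73.41 = 11413.24
Buyer's account: destination terminal 488.72 + brokerage 209.23 + duty 9034.95 + delivery 1600.85 = 11333.75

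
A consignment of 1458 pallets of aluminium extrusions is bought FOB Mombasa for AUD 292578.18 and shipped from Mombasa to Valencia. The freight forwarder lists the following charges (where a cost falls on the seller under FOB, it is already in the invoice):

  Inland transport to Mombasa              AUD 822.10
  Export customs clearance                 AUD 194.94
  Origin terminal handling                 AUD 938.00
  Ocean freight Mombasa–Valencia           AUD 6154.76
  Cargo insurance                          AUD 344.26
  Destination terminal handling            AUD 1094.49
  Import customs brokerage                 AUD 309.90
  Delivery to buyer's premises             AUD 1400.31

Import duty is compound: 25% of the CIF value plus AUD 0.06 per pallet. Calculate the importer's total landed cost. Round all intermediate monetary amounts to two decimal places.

FOB: the seller bears costs until goods are on board at the origin port; the buyer bears freight, insurance and all costs thereafter.
Already in the invoice (seller's account under FOB): inland to port, export clearance, origin terminal — exclude.
CIF value = FOB price + freight + insurance = 292578.18 + 6154.76 + 344.26 = 299077.20
Ad valorem component: 299077.20 × 25% = 74769.30
Specific component: 1458 × 0.06 = 87.48
Import duty = 74769.30 + 87.48 = 74856.78
Buyer bears: freight 6154.76 + insurance 344.26 + destination terminal 1094.49 + brokerage 309.90 + delivery 1400.31 + duty 74856.78 = 84160.50
Landed cost = invoice 292578.18 + 84160.50 = 376738.68

Total landed cost: AUD 376738.68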